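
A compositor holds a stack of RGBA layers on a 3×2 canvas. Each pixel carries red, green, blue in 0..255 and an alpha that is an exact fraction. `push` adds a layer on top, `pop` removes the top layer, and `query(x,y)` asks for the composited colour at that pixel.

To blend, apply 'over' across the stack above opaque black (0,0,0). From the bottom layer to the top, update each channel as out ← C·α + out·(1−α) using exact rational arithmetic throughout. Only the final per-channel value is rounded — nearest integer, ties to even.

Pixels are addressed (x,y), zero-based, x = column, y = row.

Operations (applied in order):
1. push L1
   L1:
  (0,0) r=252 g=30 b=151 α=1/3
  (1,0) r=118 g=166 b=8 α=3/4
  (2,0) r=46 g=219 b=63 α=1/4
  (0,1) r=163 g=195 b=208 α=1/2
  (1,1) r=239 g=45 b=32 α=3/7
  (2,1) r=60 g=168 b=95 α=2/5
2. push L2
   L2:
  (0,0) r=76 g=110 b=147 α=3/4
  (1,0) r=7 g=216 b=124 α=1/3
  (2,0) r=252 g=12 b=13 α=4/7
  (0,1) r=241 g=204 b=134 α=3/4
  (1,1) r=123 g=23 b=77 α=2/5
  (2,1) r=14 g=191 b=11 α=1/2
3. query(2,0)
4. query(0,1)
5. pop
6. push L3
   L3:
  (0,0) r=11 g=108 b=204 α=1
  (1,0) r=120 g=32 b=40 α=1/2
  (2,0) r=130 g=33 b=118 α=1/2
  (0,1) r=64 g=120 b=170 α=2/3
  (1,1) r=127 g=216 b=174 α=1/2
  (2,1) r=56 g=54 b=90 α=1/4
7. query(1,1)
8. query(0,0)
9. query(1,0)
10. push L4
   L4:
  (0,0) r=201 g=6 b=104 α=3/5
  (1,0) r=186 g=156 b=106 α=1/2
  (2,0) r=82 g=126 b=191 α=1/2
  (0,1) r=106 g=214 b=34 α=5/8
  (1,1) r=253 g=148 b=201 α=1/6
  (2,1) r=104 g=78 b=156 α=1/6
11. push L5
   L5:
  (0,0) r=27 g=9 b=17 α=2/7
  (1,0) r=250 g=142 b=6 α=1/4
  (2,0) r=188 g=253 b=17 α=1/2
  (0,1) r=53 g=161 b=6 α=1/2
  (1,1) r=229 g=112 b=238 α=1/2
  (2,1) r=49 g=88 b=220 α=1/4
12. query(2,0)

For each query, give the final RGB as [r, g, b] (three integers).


query (2,0) [L1,L2] — begin 0,0,0
after L1 α=1/4: [23/2, 219/4, 63/4]
after L2 α=4/7: [2085/14, 849/28, 397/28]
= [149, 30, 14]

at x=0,y=1 over L1,L2:
L1 α=1/2: [163/2, 195/2, 104]
L2 α=3/4: [1609/8, 1419/8, 253/2]
rounded: [201, 177, 126]

query (1,1) [L1,L3] — begin 0,0,0
after L1 α=3/7: [717/7, 135/7, 96/7]
after L3 α=1/2: [803/7, 1647/14, 657/7]
→ [115, 118, 94]

query (0,0) [L1,L3] — begin 0,0,0
L1 α=1/3: [84, 10, 151/3]
L3 α=1: [11, 108, 204]
rounded: [11, 108, 204]

at x=1,y=0 over L1,L3:
+L1 (α=3/4) → [177/2, 249/2, 6]
+L3 (α=1/2) → [417/4, 313/4, 23]
→ [104, 78, 23]

at x=2,y=0 over L1,L3,L4,L5:
+L1 (α=1/4) → [23/2, 219/4, 63/4]
+L3 (α=1/2) → [283/4, 351/8, 535/8]
+L4 (α=1/2) → [611/8, 1359/16, 2063/16]
+L5 (α=1/2) → [2115/16, 5407/32, 2335/32]
rounded: [132, 169, 73]


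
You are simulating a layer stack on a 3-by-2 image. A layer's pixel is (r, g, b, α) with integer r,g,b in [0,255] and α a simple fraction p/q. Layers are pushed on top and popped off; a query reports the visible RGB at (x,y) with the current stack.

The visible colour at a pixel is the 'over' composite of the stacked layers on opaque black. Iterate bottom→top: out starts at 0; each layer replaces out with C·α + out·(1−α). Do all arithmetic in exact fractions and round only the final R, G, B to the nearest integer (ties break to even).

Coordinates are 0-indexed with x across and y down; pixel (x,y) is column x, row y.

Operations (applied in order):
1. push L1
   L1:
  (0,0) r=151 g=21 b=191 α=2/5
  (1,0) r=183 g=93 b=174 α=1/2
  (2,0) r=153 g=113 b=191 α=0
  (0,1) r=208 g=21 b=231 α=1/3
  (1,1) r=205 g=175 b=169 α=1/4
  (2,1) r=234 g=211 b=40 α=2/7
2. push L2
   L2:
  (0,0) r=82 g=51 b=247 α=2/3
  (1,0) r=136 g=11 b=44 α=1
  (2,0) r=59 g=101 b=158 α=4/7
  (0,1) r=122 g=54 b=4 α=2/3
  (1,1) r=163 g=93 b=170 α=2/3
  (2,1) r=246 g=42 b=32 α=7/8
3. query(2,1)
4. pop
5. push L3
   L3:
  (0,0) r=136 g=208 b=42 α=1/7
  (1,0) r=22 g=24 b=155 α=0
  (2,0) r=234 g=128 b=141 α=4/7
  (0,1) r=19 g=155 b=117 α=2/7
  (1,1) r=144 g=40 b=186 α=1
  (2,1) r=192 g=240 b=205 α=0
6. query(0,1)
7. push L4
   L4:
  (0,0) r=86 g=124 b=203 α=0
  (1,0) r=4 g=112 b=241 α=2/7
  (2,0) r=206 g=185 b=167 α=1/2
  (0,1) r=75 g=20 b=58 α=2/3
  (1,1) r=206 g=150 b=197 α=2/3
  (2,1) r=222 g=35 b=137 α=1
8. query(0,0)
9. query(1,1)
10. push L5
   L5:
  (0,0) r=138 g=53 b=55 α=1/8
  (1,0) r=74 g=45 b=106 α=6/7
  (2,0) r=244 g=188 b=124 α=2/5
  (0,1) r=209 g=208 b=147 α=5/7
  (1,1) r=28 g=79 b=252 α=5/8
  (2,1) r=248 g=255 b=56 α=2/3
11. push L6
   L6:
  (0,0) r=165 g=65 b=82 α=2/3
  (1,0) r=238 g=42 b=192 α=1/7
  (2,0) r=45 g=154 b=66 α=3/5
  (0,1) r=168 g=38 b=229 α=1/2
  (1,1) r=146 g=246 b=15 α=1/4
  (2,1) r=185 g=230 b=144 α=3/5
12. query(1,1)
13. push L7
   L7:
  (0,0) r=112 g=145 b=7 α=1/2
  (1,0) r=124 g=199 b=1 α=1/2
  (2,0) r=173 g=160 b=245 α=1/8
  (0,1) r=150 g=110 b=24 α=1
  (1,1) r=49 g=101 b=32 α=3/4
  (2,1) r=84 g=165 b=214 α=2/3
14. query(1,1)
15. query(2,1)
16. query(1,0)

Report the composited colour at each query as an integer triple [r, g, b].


at x=2,y=1 over L1,L2:
L1 α=2/7: [468/7, 422/7, 80/7]
L2 α=7/8: [6261/28, 310/7, 206/7]
= [224, 44, 29]

at x=0,y=1 over L1,L3:
L1 α=1/3: [208/3, 7, 77]
L3 α=2/7: [1154/21, 345/7, 619/7]
rounded: [55, 49, 88]

(0,0) stack=L1,L3,L4; from [0,0,0]:
L1 α=2/5: [302/5, 42/5, 382/5]
L3 α=1/7: [356/5, 1292/35, 2502/35]
L4 α=0: [356/5, 1292/35, 2502/35]
rounded: [71, 37, 71]

(1,1) stack=L1,L3,L4; from [0,0,0]:
after L1 α=1/4: [205/4, 175/4, 169/4]
after L3 α=1: [144, 40, 186]
after L4 α=2/3: [556/3, 340/3, 580/3]
rounded: [185, 113, 193]

(1,1) stack=L1,L3,L4,L5,L6; from [0,0,0]:
after L1 α=1/4: [205/4, 175/4, 169/4]
after L3 α=1: [144, 40, 186]
after L4 α=2/3: [556/3, 340/3, 580/3]
after L5 α=5/8: [87, 735/8, 230]
after L6 α=1/4: [407/4, 4173/32, 705/4]
→ [102, 130, 176]

(1,1) stack=L1,L3,L4,L5,L6,L7; from [0,0,0]:
+L1 (α=1/4) → [205/4, 175/4, 169/4]
+L3 (α=1) → [144, 40, 186]
+L4 (α=2/3) → [556/3, 340/3, 580/3]
+L5 (α=5/8) → [87, 735/8, 230]
+L6 (α=1/4) → [407/4, 4173/32, 705/4]
+L7 (α=3/4) → [995/16, 13869/128, 1089/16]
→ [62, 108, 68]

query (2,1) [L1,L3,L4,L5,L6,L7] — begin 0,0,0
L1 α=2/7: [468/7, 422/7, 80/7]
L3 α=0: [468/7, 422/7, 80/7]
L4 α=1: [222, 35, 137]
L5 α=2/3: [718/3, 545/3, 83]
L6 α=3/5: [3101/15, 632/3, 598/5]
L7 α=2/3: [5621/45, 1622/9, 2738/15]
rounded: [125, 180, 183]

at x=1,y=0 over L1,L3,L4,L5,L6,L7:
L1 α=1/2: [183/2, 93/2, 87]
L3 α=0: [183/2, 93/2, 87]
L4 α=2/7: [133/2, 913/14, 131]
L5 α=6/7: [1021/14, 4693/98, 767/7]
L6 α=1/7: [4729/49, 16137/343, 5946/49]
L7 α=1/2: [10805/98, 42197/343, 5995/98]
rounded: [110, 123, 61]


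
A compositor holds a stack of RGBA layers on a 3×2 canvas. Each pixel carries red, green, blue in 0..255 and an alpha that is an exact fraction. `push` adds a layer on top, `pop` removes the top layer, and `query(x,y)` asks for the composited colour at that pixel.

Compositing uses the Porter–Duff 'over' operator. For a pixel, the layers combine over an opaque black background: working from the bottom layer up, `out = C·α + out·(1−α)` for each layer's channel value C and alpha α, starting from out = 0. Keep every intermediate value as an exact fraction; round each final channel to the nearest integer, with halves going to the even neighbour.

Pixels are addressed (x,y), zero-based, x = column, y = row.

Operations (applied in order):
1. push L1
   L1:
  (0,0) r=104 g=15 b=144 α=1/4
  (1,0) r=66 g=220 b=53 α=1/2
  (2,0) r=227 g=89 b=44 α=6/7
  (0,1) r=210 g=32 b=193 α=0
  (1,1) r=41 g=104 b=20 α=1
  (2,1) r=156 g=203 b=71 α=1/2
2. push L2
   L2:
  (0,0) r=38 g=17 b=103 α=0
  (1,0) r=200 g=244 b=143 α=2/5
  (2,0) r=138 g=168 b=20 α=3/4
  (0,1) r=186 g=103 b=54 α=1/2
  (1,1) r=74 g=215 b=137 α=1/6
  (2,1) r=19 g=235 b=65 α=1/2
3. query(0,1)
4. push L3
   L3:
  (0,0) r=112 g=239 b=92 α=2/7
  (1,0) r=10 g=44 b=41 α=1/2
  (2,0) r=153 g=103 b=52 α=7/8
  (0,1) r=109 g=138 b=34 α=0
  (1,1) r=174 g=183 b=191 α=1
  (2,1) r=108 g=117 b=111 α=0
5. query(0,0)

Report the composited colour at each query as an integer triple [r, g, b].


(0,1) stack=L1,L2; from [0,0,0]:
+L1 (α=0) → [0, 0, 0]
+L2 (α=1/2) → [93, 103/2, 27]
= [93, 52, 27]

query (0,0) [L1,L2,L3] — begin 0,0,0
after L1 α=1/4: [26, 15/4, 36]
after L2 α=0: [26, 15/4, 36]
after L3 α=2/7: [354/7, 1987/28, 52]
rounded: [51, 71, 52]


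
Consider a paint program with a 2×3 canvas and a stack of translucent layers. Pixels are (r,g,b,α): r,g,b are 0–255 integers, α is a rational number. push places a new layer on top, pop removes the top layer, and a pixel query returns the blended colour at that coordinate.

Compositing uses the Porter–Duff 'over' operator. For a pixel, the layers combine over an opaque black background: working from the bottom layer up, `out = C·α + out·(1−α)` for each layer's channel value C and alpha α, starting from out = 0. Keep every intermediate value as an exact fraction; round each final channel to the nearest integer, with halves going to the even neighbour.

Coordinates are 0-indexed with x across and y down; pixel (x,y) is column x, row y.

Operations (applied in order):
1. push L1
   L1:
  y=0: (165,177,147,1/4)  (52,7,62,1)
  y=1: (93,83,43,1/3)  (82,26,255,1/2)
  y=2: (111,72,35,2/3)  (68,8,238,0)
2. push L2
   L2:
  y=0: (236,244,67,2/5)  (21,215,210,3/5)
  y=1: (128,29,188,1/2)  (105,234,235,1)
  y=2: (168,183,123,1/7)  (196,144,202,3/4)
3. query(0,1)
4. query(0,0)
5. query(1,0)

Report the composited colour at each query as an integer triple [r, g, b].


query (0,1) [L1,L2] — begin 0,0,0
after L1 α=1/3: [31, 83/3, 43/3]
after L2 α=1/2: [159/2, 85/3, 607/6]
→ [80, 28, 101]

query (0,0) [L1,L2] — begin 0,0,0
L1 α=1/4: [165/4, 177/4, 147/4]
L2 α=2/5: [2383/20, 2483/20, 977/20]
→ [119, 124, 49]

at x=1,y=0 over L1,L2:
L1 α=1: [52, 7, 62]
L2 α=3/5: [167/5, 659/5, 754/5]
→ [33, 132, 151]


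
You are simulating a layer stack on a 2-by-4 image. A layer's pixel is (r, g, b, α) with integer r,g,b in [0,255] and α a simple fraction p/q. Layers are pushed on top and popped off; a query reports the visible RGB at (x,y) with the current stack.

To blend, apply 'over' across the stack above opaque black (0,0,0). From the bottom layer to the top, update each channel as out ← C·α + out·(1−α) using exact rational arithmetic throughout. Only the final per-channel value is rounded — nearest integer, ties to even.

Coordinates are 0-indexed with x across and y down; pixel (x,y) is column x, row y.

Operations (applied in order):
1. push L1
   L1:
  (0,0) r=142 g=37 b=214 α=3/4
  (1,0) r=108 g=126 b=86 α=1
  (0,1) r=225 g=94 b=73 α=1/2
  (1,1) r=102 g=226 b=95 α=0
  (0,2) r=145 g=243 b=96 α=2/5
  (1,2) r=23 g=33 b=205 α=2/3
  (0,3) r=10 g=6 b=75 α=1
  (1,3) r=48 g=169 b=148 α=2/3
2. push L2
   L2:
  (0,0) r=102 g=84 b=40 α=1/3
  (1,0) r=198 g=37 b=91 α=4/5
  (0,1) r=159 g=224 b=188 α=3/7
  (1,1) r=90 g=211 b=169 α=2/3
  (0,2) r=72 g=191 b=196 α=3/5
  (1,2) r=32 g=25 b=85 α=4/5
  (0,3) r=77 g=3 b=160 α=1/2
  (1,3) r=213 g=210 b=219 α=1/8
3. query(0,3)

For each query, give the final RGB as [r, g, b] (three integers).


at x=0,y=3 over L1,L2:
after L1 α=1: [10, 6, 75]
after L2 α=1/2: [87/2, 9/2, 235/2]
= [44, 4, 118]


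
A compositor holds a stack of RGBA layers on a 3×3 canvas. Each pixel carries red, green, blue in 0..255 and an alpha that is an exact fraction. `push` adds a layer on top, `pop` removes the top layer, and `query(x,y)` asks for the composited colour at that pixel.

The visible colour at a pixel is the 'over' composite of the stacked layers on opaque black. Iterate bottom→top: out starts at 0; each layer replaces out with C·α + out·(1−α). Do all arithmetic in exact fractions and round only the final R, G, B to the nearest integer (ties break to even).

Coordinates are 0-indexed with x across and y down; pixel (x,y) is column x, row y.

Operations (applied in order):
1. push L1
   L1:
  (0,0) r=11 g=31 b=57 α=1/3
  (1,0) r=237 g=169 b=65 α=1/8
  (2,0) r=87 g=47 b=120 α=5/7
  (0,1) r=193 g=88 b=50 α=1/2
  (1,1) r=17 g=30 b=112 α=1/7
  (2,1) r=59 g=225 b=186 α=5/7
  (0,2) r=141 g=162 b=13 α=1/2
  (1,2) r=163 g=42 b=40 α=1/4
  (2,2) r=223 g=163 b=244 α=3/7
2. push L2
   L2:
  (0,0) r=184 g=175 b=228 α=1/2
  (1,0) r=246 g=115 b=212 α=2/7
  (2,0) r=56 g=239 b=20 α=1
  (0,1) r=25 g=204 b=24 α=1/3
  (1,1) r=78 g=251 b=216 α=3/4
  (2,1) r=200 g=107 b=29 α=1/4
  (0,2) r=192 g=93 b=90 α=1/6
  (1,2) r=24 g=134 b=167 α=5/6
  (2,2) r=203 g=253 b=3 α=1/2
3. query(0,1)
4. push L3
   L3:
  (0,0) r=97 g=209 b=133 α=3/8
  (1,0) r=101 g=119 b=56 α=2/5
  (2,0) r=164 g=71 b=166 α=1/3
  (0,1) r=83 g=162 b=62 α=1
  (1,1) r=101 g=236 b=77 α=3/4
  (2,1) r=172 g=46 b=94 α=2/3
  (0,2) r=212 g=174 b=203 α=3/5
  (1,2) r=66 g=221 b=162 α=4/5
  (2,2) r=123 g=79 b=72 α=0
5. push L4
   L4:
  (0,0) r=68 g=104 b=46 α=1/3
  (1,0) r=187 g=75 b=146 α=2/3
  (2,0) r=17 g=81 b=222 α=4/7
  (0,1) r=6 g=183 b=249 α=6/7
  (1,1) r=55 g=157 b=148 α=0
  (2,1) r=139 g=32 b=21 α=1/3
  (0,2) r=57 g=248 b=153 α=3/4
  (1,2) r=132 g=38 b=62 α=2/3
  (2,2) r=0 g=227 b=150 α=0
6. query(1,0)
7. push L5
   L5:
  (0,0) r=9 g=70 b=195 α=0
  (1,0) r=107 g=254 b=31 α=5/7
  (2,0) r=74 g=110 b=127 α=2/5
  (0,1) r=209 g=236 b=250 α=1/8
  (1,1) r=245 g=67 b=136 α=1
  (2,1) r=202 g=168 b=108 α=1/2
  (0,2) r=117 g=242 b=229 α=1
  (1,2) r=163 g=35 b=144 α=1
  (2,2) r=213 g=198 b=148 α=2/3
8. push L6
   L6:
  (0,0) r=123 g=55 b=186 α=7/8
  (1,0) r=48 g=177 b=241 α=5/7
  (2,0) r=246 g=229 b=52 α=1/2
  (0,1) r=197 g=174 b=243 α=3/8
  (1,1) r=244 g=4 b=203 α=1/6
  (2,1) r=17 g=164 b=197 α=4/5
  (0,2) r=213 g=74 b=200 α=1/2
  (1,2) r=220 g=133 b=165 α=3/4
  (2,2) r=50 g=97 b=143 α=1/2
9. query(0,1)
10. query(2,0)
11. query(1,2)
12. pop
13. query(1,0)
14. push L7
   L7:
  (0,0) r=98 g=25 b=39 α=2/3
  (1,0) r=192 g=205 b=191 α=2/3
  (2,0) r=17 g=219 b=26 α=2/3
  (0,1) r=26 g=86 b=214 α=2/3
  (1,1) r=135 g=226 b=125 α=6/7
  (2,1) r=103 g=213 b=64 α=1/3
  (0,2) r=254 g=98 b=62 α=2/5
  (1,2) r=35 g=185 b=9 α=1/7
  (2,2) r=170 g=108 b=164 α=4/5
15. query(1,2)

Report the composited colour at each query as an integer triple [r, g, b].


at x=0,y=1 over L1,L2:
+L1 (α=1/2) → [193/2, 44, 25]
+L2 (α=1/3) → [218/3, 292/3, 74/3]
= [73, 97, 25]

at x=1,y=0 over L1,L2,L3,L4:
L1 α=1/8: [237/8, 169/8, 65/8]
L2 α=2/7: [5121/56, 2685/56, 531/8]
L3 α=2/5: [5335/56, 21383/280, 2489/40]
L4 α=2/3: [26279/168, 63383/840, 4723/40]
= [156, 75, 118]

query (0,1) [L1,L2,L3,L4,L5,L6] — begin 0,0,0
L1 α=1/2: [193/2, 44, 25]
L2 α=1/3: [218/3, 292/3, 74/3]
L3 α=1: [83, 162, 62]
L4 α=6/7: [17, 180, 1556/7]
L5 α=1/8: [41, 187, 903/4]
L6 α=3/8: [199/2, 1457/8, 7431/32]
rounded: [100, 182, 232]

(2,0) stack=L1,L2,L3,L4,L5,L6; from [0,0,0]:
after L1 α=5/7: [435/7, 235/7, 600/7]
after L2 α=1: [56, 239, 20]
after L3 α=1/3: [92, 183, 206/3]
after L4 α=4/7: [344/7, 873/7, 1094/7]
after L5 α=2/5: [2068/35, 4159/35, 1012/7]
after L6 α=1/2: [5339/35, 6087/35, 688/7]
= [153, 174, 98]

query (1,2) [L1,L2,L3,L4,L5,L6] — begin 0,0,0
after L1 α=1/4: [163/4, 21/2, 10]
after L2 α=5/6: [643/24, 1361/12, 845/6]
after L3 α=4/5: [6979/120, 11969/60, 4733/30]
after L4 α=2/3: [38659/360, 16529/180, 8453/90]
after L5 α=1: [163, 35, 144]
after L6 α=3/4: [823/4, 217/2, 639/4]
rounded: [206, 108, 160]

query (1,0) [L1,L2,L3,L4,L5] — begin 0,0,0
+L1 (α=1/8) → [237/8, 169/8, 65/8]
+L2 (α=2/7) → [5121/56, 2685/56, 531/8]
+L3 (α=2/5) → [5335/56, 21383/280, 2489/40]
+L4 (α=2/3) → [26279/168, 63383/840, 4723/40]
+L5 (α=5/7) → [71219/588, 596783/2940, 7823/140]
rounded: [121, 203, 56]

at x=1,y=2 over L1,L2,L3,L4,L5,L7:
after L1 α=1/4: [163/4, 21/2, 10]
after L2 α=5/6: [643/24, 1361/12, 845/6]
after L3 α=4/5: [6979/120, 11969/60, 4733/30]
after L4 α=2/3: [38659/360, 16529/180, 8453/90]
after L5 α=1: [163, 35, 144]
after L7 α=1/7: [1013/7, 395/7, 873/7]
→ [145, 56, 125]


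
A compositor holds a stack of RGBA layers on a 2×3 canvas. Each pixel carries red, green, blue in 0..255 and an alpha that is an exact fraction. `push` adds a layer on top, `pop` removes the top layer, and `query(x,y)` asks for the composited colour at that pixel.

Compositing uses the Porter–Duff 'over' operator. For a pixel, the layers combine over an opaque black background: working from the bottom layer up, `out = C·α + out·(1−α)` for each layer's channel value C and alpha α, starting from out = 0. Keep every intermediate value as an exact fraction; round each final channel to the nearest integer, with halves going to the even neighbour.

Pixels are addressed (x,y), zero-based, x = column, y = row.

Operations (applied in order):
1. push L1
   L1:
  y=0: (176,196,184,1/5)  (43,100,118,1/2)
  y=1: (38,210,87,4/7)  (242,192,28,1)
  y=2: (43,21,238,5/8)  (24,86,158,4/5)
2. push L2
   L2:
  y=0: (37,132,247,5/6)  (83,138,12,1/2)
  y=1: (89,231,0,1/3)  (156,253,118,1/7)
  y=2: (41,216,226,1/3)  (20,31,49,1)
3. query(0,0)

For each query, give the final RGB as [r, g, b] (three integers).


query (0,0) [L1,L2] — begin 0,0,0
after L1 α=1/5: [176/5, 196/5, 184/5]
after L2 α=5/6: [367/10, 1748/15, 6359/30]
rounded: [37, 117, 212]


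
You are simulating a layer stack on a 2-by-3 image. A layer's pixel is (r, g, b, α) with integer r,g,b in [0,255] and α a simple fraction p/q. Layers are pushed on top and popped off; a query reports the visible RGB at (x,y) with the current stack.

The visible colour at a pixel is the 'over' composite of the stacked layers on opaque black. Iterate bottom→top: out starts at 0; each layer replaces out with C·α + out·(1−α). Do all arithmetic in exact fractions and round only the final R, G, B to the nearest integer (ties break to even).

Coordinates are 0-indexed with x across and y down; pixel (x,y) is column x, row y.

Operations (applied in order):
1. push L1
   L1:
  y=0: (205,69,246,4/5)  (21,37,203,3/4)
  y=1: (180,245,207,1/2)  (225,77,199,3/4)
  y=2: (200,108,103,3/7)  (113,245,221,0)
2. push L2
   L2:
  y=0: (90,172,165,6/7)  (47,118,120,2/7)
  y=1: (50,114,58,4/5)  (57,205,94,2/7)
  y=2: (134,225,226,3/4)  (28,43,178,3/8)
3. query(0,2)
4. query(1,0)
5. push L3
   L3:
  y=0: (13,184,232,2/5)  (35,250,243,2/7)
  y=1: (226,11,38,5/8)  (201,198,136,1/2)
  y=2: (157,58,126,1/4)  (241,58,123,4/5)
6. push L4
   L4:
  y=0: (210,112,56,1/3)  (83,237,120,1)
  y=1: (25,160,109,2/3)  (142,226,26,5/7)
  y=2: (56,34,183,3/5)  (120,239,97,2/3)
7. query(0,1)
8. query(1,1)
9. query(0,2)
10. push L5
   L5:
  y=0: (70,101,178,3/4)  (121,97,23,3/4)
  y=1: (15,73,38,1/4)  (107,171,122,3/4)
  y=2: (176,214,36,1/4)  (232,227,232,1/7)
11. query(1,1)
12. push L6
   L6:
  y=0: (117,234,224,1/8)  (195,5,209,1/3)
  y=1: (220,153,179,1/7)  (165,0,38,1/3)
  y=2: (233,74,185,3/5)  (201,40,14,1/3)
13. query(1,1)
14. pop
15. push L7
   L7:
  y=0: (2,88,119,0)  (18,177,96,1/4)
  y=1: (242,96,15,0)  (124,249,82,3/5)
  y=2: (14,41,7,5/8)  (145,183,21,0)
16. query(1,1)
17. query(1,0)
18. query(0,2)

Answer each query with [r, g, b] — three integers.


query (0,2) [L1,L2] — begin 0,0,0
+L1 (α=3/7) → [600/7, 324/7, 309/7]
+L2 (α=3/4) → [1707/14, 5049/28, 5055/28]
→ [122, 180, 181]

at x=1,y=0 over L1,L2:
+L1 (α=3/4) → [63/4, 111/4, 609/4]
+L2 (α=2/7) → [691/28, 1499/28, 4005/28]
rounded: [25, 54, 143]

at x=0,y=1 over L1,L2,L3,L4:
after L1 α=1/2: [90, 245/2, 207/2]
after L2 α=4/5: [58, 1157/10, 671/10]
after L3 α=5/8: [163, 4021/80, 3913/80]
after L4 α=2/3: [71, 29621/240, 21353/240]
= [71, 123, 89]

query (1,1) [L1,L2,L3,L4] — begin 0,0,0
L1 α=3/4: [675/4, 231/4, 597/4]
L2 α=2/7: [3831/28, 2795/28, 3737/28]
L3 α=1/2: [9459/56, 8339/56, 7545/56]
L4 α=5/7: [29339/196, 39979/196, 11185/196]
rounded: [150, 204, 57]

(0,2) stack=L1,L2,L3,L4; from [0,0,0]:
after L1 α=3/7: [600/7, 324/7, 309/7]
after L2 α=3/4: [1707/14, 5049/28, 5055/28]
after L3 α=1/4: [7319/56, 16771/112, 18693/112]
after L4 α=3/5: [12023/140, 22483/280, 49437/280]
= [86, 80, 177]

(1,1) stack=L1,L2,L3,L4,L5; from [0,0,0]:
+L1 (α=3/4) → [675/4, 231/4, 597/4]
+L2 (α=2/7) → [3831/28, 2795/28, 3737/28]
+L3 (α=1/2) → [9459/56, 8339/56, 7545/56]
+L4 (α=5/7) → [29339/196, 39979/196, 11185/196]
+L5 (α=3/4) → [92255/784, 140527/784, 82921/784]
= [118, 179, 106]

(1,1) stack=L1,L2,L3,L4,L5,L6; from [0,0,0]:
+L1 (α=3/4) → [675/4, 231/4, 597/4]
+L2 (α=2/7) → [3831/28, 2795/28, 3737/28]
+L3 (α=1/2) → [9459/56, 8339/56, 7545/56]
+L4 (α=5/7) → [29339/196, 39979/196, 11185/196]
+L5 (α=3/4) → [92255/784, 140527/784, 82921/784]
+L6 (α=1/3) → [156935/1176, 140527/1176, 97817/1176]
rounded: [133, 119, 83]

query (1,1) [L1,L2,L3,L4,L5,L7] — begin 0,0,0
after L1 α=3/4: [675/4, 231/4, 597/4]
after L2 α=2/7: [3831/28, 2795/28, 3737/28]
after L3 α=1/2: [9459/56, 8339/56, 7545/56]
after L4 α=5/7: [29339/196, 39979/196, 11185/196]
after L5 α=3/4: [92255/784, 140527/784, 82921/784]
after L7 α=3/5: [238079/1960, 433351/1960, 179353/1960]
= [121, 221, 92]

(1,0) stack=L1,L2,L3,L4,L5,L7; from [0,0,0]:
after L1 α=3/4: [63/4, 111/4, 609/4]
after L2 α=2/7: [691/28, 1499/28, 4005/28]
after L3 α=2/7: [5415/196, 21495/196, 33633/196]
after L4 α=1: [83, 237, 120]
after L5 α=3/4: [223/2, 132, 189/4]
after L7 α=1/4: [705/8, 573/4, 951/16]
rounded: [88, 143, 59]

at x=0,y=2 over L1,L2,L3,L4,L5,L7:
L1 α=3/7: [600/7, 324/7, 309/7]
L2 α=3/4: [1707/14, 5049/28, 5055/28]
L3 α=1/4: [7319/56, 16771/112, 18693/112]
L4 α=3/5: [12023/140, 22483/280, 49437/280]
L5 α=1/4: [60709/560, 127369/1120, 158391/1120]
L7 α=5/8: [221327/4480, 611707/8960, 514373/8960]
= [49, 68, 57]


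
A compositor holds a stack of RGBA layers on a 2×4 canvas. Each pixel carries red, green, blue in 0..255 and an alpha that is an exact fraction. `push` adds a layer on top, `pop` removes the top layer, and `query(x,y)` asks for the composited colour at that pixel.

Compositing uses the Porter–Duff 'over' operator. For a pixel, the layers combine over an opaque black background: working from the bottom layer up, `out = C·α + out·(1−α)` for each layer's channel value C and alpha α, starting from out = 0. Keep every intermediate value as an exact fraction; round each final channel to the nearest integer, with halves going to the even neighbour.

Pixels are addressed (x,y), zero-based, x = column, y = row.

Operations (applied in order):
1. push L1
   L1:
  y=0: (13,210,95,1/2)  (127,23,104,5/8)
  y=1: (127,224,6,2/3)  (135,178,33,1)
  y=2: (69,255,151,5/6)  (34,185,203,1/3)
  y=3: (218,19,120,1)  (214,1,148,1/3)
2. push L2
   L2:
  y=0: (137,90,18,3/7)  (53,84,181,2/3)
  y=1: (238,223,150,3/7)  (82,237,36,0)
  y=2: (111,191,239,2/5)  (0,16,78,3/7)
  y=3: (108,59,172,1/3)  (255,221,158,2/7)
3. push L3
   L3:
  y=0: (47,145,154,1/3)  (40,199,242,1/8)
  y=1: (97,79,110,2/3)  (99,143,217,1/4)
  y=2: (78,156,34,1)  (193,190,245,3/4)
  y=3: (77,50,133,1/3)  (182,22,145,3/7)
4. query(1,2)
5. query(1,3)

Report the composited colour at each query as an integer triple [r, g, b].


query (1,2) [L1,L2,L3] — begin 0,0,0
after L1 α=1/3: [34/3, 185/3, 203/3]
after L2 α=3/7: [136/21, 884/21, 1514/21]
after L3 α=3/4: [12295/84, 6427/42, 16949/84]
→ [146, 153, 202]

(1,3) stack=L1,L2,L3; from [0,0,0]:
+L1 (α=1/3) → [214/3, 1/3, 148/3]
+L2 (α=2/7) → [2600/21, 1331/21, 1688/21]
+L3 (α=3/7) → [21866/147, 6710/147, 15887/147]
rounded: [149, 46, 108]


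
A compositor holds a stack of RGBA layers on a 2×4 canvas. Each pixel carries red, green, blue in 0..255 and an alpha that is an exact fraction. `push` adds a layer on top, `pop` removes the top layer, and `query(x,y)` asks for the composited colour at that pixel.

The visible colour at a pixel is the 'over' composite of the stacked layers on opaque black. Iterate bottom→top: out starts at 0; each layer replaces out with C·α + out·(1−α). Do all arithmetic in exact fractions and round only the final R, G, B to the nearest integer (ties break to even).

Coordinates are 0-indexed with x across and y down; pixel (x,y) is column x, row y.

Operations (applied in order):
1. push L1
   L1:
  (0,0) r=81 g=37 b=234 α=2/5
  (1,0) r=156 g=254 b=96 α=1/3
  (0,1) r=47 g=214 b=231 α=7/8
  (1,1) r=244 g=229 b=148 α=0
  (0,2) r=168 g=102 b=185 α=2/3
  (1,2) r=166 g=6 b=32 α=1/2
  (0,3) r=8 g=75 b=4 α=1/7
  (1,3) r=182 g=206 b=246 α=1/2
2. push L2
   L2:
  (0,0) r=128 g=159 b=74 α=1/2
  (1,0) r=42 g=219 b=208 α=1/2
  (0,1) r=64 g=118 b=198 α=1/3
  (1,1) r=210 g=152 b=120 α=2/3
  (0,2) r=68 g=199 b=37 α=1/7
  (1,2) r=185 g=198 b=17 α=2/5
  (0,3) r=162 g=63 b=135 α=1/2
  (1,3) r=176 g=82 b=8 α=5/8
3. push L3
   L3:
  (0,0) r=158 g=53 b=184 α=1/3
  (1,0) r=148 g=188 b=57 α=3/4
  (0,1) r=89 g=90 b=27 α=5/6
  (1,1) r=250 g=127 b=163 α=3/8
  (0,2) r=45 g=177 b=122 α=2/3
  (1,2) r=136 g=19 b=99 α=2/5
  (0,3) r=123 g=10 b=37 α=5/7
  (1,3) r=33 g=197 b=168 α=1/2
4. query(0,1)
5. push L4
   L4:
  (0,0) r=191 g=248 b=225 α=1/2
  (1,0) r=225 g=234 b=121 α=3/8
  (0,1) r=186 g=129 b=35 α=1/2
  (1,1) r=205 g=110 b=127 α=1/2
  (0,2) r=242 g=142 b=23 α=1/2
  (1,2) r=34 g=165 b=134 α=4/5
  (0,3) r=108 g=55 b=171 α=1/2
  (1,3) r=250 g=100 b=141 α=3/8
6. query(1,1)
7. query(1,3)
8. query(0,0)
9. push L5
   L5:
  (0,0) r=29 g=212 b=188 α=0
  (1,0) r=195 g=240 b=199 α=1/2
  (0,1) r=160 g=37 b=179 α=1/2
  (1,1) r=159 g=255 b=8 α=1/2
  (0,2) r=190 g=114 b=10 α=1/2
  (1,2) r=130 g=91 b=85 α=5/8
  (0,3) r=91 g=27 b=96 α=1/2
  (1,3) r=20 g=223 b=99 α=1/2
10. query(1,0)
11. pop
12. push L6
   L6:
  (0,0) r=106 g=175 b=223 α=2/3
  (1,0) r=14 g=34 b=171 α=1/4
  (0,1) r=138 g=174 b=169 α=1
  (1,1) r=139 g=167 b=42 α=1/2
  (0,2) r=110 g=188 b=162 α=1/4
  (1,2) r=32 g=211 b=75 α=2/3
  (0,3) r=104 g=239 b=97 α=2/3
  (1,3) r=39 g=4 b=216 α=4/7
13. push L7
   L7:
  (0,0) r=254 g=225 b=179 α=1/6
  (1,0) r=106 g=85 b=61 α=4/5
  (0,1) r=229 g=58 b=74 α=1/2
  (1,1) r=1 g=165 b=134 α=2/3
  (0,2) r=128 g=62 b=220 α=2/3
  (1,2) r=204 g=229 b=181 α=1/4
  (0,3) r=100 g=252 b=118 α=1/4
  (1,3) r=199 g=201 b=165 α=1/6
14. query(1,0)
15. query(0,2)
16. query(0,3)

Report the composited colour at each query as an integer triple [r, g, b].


at x=0,y=1 over L1,L2,L3:
+L1 (α=7/8) → [329/8, 749/4, 1617/8]
+L2 (α=1/3) → [195/4, 985/6, 803/4]
+L3 (α=5/6) → [1975/24, 3685/36, 1343/24]
rounded: [82, 102, 56]

(1,1) stack=L1,L2,L3,L4; from [0,0,0]:
after L1 α=0: [0, 0, 0]
after L2 α=2/3: [140, 304/3, 80]
after L3 α=3/8: [725/4, 2663/24, 889/8]
after L4 α=1/2: [1545/8, 5303/48, 1905/16]
rounded: [193, 110, 119]

query (1,3) [L1,L2,L3,L4] — begin 0,0,0
after L1 α=1/2: [91, 103, 123]
after L2 α=5/8: [1153/8, 719/8, 409/8]
after L3 α=1/2: [1417/16, 2295/16, 1753/16]
after L4 α=3/8: [19085/128, 16275/128, 15533/128]
rounded: [149, 127, 121]

query (0,0) [L1,L2,L3,L4] — begin 0,0,0
after L1 α=2/5: [162/5, 74/5, 468/5]
after L2 α=1/2: [401/5, 869/10, 419/5]
after L3 α=1/3: [1592/15, 378/5, 586/5]
after L4 α=1/2: [4457/30, 809/5, 1711/10]
rounded: [149, 162, 171]

(1,0) stack=L1,L2,L3,L4,L5; from [0,0,0]:
L1 α=1/3: [52, 254/3, 32]
L2 α=1/2: [47, 911/6, 120]
L3 α=3/4: [491/4, 4295/24, 291/4]
L4 α=3/8: [5155/32, 38323/192, 2907/32]
L5 α=1/2: [11395/64, 84403/384, 9275/64]
= [178, 220, 145]

at x=1,y=0 over L1,L2,L3,L4,L6,L7:
+L1 (α=1/3) → [52, 254/3, 32]
+L2 (α=1/2) → [47, 911/6, 120]
+L3 (α=3/4) → [491/4, 4295/24, 291/4]
+L4 (α=3/8) → [5155/32, 38323/192, 2907/32]
+L6 (α=1/4) → [15913/128, 40499/256, 14193/128]
+L7 (α=4/5) → [14037/128, 127539/1280, 9085/128]
= [110, 100, 71]

(0,2) stack=L1,L2,L3,L4,L6,L7; from [0,0,0]:
after L1 α=2/3: [112, 68, 370/3]
after L2 α=1/7: [740/7, 607/7, 111]
after L3 α=2/3: [1370/21, 3085/21, 355/3]
after L4 α=1/2: [3226/21, 6067/42, 212/3]
after L6 α=1/4: [999/7, 8699/56, 187/2]
after L7 α=2/3: [2791/21, 15643/168, 1067/6]
= [133, 93, 178]

query (0,3) [L1,L2,L3,L4,L6,L7] — begin 0,0,0
L1 α=1/7: [8/7, 75/7, 4/7]
L2 α=1/2: [571/7, 258/7, 949/14]
L3 α=5/7: [5447/49, 866/49, 2244/49]
L4 α=1/2: [10739/98, 3561/98, 10623/98]
L6 α=2/3: [31123/294, 50405/294, 29635/294]
L7 α=1/4: [40923/392, 75101/392, 41199/392]
rounded: [104, 192, 105]


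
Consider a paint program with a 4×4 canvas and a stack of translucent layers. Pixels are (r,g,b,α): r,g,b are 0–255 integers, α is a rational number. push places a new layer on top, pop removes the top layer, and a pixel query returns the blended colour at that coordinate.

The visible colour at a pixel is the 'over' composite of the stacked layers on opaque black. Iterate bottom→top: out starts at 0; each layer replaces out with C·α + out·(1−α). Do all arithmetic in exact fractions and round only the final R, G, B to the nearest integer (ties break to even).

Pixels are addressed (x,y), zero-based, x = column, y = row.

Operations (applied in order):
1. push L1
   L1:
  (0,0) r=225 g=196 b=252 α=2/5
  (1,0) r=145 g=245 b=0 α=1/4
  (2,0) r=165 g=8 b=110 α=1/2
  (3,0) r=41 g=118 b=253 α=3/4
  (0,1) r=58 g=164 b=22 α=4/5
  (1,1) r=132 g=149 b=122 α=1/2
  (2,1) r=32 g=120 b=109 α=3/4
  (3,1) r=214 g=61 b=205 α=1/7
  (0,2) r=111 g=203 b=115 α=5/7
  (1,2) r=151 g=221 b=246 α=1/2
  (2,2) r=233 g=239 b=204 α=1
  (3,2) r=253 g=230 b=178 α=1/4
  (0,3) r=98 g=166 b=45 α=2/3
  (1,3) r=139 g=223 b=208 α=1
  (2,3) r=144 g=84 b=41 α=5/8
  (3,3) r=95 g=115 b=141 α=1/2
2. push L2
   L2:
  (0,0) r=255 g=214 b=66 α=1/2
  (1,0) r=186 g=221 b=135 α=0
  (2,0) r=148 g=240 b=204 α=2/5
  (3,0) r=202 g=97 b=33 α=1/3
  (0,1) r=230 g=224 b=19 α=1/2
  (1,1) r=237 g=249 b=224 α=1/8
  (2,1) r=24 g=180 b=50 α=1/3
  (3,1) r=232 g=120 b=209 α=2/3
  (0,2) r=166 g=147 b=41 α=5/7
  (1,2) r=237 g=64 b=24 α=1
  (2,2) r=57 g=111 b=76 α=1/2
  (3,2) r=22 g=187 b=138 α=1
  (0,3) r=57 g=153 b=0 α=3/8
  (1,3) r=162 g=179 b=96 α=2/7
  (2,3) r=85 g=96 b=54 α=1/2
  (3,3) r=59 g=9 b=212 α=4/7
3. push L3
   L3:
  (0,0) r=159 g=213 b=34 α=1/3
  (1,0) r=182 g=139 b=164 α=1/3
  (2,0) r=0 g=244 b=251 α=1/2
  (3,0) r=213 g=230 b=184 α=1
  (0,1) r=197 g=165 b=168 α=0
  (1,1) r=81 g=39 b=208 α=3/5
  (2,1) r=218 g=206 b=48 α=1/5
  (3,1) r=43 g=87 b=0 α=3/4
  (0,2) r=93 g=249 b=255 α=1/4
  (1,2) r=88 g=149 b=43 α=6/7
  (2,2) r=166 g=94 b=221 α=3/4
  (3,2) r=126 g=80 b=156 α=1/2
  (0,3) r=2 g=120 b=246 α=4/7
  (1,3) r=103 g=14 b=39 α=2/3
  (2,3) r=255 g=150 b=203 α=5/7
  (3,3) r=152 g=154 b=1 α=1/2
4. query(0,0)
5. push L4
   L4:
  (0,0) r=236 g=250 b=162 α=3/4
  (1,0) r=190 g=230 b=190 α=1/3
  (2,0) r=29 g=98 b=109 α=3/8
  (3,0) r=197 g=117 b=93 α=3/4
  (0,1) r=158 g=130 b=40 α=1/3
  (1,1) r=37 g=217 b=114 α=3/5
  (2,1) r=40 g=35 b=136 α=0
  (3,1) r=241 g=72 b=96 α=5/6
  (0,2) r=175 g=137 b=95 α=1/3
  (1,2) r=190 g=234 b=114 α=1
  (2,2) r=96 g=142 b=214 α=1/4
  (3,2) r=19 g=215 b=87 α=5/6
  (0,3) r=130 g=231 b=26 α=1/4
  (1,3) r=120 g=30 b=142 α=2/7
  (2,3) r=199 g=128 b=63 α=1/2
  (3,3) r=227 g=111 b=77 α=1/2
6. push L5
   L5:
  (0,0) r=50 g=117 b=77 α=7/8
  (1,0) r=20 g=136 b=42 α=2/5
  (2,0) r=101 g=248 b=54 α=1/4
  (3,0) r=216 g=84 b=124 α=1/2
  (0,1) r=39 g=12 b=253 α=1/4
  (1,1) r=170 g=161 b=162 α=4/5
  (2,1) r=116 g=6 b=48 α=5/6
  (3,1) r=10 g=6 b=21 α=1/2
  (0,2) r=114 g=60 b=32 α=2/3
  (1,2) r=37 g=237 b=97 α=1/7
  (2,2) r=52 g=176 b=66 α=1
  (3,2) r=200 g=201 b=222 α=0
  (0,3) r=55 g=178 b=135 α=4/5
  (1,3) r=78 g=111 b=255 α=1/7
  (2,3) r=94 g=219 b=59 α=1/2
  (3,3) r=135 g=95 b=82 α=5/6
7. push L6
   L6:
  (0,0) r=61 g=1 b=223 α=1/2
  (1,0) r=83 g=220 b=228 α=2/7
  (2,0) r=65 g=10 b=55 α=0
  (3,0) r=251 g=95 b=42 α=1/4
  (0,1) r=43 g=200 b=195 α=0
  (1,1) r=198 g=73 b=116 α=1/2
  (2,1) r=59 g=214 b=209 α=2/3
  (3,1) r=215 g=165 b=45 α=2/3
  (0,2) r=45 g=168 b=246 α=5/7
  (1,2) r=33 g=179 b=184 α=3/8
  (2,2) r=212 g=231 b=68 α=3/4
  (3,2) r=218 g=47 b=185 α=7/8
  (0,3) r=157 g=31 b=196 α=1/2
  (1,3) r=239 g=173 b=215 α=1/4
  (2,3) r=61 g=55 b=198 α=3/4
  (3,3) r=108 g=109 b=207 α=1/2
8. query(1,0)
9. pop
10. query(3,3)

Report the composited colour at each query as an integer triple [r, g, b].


at x=0,y=0 over L1,L2,L3:
L1 α=2/5: [90, 392/5, 504/5]
L2 α=1/2: [345/2, 731/5, 417/5]
L3 α=1/3: [168, 2527/15, 1004/15]
rounded: [168, 168, 67]

query (1,0) [L1,L2,L3,L4,L5,L6] — begin 0,0,0
after L1 α=1/4: [145/4, 245/4, 0]
after L2 α=0: [145/4, 245/4, 0]
after L3 α=1/3: [509/6, 523/6, 164/3]
after L4 α=1/3: [1079/9, 1213/9, 898/9]
after L5 α=2/5: [1199/15, 2029/15, 230/3]
after L6 α=2/7: [1697/21, 3349/21, 2518/21]
= [81, 159, 120]

query (3,3) [L1,L2,L3,L4,L5] — begin 0,0,0
L1 α=1/2: [95/2, 115/2, 141/2]
L2 α=4/7: [757/14, 417/14, 2119/14]
L3 α=1/2: [2885/28, 2573/28, 2133/28]
L4 α=1/2: [9241/56, 5681/56, 4289/56]
L5 α=5/6: [47041/336, 32281/336, 9083/112]
→ [140, 96, 81]


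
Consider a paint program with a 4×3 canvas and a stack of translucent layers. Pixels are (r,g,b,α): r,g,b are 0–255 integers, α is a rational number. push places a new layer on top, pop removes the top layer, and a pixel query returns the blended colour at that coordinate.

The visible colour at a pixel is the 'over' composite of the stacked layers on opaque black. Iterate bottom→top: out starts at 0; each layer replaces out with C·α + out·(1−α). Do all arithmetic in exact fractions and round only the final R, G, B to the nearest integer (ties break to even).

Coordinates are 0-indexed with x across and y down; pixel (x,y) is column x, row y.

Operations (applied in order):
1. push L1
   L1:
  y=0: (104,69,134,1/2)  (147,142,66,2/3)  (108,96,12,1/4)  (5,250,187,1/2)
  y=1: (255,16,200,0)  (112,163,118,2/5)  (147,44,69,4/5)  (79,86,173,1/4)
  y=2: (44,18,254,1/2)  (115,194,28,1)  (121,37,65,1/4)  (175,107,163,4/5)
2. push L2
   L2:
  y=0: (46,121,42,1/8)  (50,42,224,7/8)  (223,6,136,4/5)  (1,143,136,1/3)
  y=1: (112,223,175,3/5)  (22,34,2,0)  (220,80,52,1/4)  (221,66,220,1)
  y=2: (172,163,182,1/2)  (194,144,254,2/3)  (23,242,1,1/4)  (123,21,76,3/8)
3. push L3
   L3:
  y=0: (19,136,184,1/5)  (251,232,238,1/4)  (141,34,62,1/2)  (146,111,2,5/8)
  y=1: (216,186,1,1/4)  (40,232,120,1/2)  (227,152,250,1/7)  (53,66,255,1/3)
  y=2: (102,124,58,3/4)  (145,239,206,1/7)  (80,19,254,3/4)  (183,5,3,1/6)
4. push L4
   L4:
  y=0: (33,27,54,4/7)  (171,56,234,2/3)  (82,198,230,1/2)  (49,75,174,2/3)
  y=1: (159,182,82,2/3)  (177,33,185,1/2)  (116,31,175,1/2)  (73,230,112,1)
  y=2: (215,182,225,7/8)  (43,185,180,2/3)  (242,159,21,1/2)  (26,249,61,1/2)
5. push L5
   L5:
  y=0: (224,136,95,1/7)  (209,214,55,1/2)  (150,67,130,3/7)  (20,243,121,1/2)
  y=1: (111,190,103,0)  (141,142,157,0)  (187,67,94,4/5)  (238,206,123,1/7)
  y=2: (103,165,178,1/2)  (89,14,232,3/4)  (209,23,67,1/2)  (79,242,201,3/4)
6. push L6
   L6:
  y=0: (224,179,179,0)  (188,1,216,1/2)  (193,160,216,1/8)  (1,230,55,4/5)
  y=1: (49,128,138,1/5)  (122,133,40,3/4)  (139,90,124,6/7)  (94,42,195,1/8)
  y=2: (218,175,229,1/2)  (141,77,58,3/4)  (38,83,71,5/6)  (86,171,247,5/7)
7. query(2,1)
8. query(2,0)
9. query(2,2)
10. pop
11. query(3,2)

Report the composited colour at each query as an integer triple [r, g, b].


(2,1) stack=L1,L2,L3,L4,L5,L6; from [0,0,0]:
+L1 (α=4/5) → [588/5, 176/5, 276/5]
+L2 (α=1/4) → [716/5, 232/5, 272/5]
+L3 (α=1/7) → [5431/35, 2152/35, 2882/35]
+L4 (α=1/2) → [9491/70, 3237/70, 9007/70]
+L5 (α=4/5) → [61851/350, 21997/350, 35327/350]
+L6 (α=6/7) → [353751/2450, 210997/2450, 295727/2450]
rounded: [144, 86, 121]

(2,0) stack=L1,L2,L3,L4,L5,L6; from [0,0,0]:
+L1 (α=1/4) → [27, 24, 3]
+L2 (α=4/5) → [919/5, 48/5, 547/5]
+L3 (α=1/2) → [812/5, 109/5, 857/10]
+L4 (α=1/2) → [611/5, 1099/10, 3157/20]
+L5 (α=3/7) → [4694/35, 3203/35, 5107/35]
+L6 (α=1/8) → [5659/40, 4003/40, 6187/40]
rounded: [141, 100, 155]

at x=2,y=2 over L1,L2,L3,L4,L5,L6:
after L1 α=1/4: [121/4, 37/4, 65/4]
after L2 α=1/4: [455/16, 1079/16, 199/16]
after L3 α=3/4: [4295/64, 1991/64, 12391/64]
after L4 α=1/2: [19783/128, 12167/128, 13735/128]
after L5 α=1/2: [46535/256, 15111/256, 22311/256]
after L6 α=5/6: [31725/512, 121351/1536, 113191/1536]
rounded: [62, 79, 74]

query (3,2) [L1,L2,L3,L4,L5] — begin 0,0,0
after L1 α=4/5: [140, 428/5, 652/5]
after L2 α=3/8: [1069/8, 491/8, 110]
after L3 α=1/6: [6809/48, 2495/48, 553/6]
after L4 α=1/2: [8057/96, 14447/96, 919/12]
after L5 α=3/4: [30809/384, 84143/384, 8155/48]
→ [80, 219, 170]


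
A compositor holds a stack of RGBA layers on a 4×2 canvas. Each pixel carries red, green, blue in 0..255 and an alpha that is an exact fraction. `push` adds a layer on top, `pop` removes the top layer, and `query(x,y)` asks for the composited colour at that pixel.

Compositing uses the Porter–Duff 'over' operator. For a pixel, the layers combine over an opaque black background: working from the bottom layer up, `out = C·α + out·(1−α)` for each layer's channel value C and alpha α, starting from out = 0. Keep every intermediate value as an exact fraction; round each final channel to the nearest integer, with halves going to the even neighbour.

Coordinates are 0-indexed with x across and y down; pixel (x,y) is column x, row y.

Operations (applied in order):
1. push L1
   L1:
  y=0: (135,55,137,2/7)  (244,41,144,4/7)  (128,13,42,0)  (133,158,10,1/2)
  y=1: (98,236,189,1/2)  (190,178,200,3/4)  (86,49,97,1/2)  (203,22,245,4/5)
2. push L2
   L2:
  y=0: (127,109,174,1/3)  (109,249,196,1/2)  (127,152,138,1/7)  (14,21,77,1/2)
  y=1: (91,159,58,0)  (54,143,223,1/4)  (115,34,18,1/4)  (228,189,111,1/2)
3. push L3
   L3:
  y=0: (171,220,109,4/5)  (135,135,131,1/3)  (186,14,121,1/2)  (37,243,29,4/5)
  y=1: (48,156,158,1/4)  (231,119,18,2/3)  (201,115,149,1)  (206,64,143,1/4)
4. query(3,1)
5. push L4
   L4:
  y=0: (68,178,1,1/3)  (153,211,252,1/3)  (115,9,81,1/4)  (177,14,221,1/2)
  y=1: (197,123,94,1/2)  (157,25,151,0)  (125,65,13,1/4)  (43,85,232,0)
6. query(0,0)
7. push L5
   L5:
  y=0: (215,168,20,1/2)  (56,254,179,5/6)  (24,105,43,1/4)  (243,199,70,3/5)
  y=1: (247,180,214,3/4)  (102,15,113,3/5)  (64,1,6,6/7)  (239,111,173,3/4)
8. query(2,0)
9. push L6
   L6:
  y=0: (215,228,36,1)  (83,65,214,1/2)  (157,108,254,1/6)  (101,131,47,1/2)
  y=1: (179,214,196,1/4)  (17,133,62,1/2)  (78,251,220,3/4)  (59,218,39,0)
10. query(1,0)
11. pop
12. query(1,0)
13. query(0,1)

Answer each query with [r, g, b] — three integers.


query (3,1) [L1,L2,L3] — begin 0,0,0
L1 α=4/5: [812/5, 88/5, 196]
L2 α=1/2: [976/5, 1033/10, 307/2]
L3 α=1/4: [1979/10, 3739/40, 1207/8]
→ [198, 93, 151]

(0,0) stack=L1,L2,L3,L4; from [0,0,0]:
L1 α=2/7: [270/7, 110/7, 274/7]
L2 α=1/3: [1429/21, 983/21, 1766/21]
L3 α=4/5: [15793/105, 19463/105, 10922/105]
L4 α=1/3: [38726/315, 57616/315, 21949/315]
= [123, 183, 70]

at x=2,y=0 over L1,L2,L3,L4,L5:
L1 α=0: [0, 0, 0]
L2 α=1/7: [127/7, 152/7, 138/7]
L3 α=1/2: [1429/14, 125/7, 985/14]
L4 α=1/4: [5897/56, 219/14, 4089/56]
L5 α=1/4: [19035/224, 2127/56, 14675/224]
= [85, 38, 66]

at x=1,y=0 over L1,L2,L3,L4,L5,L6:
after L1 α=4/7: [976/7, 164/7, 576/7]
after L2 α=1/2: [1739/14, 1907/14, 974/7]
after L3 α=1/3: [2684/21, 2852/21, 955/7]
after L4 α=1/3: [8581/63, 10135/63, 3674/21]
after L5 α=5/6: [26221/378, 90145/378, 22469/126]
after L6 α=1/2: [57595/756, 114715/756, 49433/252]
rounded: [76, 152, 196]

(1,0) stack=L1,L2,L3,L4,L5; from [0,0,0]:
+L1 (α=4/7) → [976/7, 164/7, 576/7]
+L2 (α=1/2) → [1739/14, 1907/14, 974/7]
+L3 (α=1/3) → [2684/21, 2852/21, 955/7]
+L4 (α=1/3) → [8581/63, 10135/63, 3674/21]
+L5 (α=5/6) → [26221/378, 90145/378, 22469/126]
rounded: [69, 238, 178]

query (0,1) [L1,L2,L3,L4,L5] — begin 0,0,0
after L1 α=1/2: [49, 118, 189/2]
after L2 α=0: [49, 118, 189/2]
after L3 α=1/4: [195/4, 255/2, 883/8]
after L4 α=1/2: [983/8, 501/4, 1635/16]
after L5 α=3/4: [6911/32, 2661/16, 11907/64]
rounded: [216, 166, 186]


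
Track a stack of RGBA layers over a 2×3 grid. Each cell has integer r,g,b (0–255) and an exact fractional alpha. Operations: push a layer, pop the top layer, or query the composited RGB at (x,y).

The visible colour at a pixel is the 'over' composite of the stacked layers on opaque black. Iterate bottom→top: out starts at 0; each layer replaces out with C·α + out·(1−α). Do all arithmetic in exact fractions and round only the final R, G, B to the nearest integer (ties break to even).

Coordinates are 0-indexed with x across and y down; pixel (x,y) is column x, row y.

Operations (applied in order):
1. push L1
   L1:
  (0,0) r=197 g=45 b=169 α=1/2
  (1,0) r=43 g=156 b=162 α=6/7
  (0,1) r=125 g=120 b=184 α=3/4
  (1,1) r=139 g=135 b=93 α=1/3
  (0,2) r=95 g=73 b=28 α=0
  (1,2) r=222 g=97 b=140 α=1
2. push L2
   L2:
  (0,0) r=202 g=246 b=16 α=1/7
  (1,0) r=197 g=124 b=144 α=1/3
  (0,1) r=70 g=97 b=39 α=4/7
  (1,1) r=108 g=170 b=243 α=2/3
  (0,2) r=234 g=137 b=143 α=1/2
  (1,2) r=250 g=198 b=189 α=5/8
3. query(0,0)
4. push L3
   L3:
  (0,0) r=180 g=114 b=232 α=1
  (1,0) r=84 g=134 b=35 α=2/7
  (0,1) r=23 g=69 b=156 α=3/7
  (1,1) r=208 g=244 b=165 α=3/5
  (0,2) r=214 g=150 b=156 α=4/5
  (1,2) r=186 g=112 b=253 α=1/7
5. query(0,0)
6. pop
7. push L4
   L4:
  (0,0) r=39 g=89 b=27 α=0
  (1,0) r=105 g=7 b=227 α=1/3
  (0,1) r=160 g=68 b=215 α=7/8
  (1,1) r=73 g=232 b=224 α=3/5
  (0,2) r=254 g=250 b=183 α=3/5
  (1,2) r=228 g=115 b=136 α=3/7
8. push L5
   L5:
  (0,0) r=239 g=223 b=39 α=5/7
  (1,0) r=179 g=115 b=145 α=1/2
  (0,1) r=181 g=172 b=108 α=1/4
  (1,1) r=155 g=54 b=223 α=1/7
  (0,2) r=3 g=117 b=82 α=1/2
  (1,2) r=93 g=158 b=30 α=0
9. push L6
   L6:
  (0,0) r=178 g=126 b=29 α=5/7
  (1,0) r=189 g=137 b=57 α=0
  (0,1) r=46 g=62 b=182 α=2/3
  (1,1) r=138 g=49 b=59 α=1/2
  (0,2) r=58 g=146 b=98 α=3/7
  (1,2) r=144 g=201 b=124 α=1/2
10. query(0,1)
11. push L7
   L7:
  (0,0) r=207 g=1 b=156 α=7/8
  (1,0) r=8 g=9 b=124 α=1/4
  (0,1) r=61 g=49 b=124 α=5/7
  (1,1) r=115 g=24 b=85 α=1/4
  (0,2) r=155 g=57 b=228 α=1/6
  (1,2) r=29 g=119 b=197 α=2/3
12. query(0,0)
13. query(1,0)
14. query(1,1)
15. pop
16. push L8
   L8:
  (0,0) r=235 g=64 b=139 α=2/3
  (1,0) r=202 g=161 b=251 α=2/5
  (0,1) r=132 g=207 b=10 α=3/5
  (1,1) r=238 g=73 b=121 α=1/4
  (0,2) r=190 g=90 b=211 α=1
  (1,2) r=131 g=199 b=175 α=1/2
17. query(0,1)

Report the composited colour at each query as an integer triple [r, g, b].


(0,0) stack=L1,L2; from [0,0,0]:
+L1 (α=1/2) → [197/2, 45/2, 169/2]
+L2 (α=1/7) → [793/7, 381/7, 523/7]
rounded: [113, 54, 75]

(0,0) stack=L1,L2,L3; from [0,0,0]:
+L1 (α=1/2) → [197/2, 45/2, 169/2]
+L2 (α=1/7) → [793/7, 381/7, 523/7]
+L3 (α=1) → [180, 114, 232]
rounded: [180, 114, 232]

query (0,1) [L1,L2,L4,L5,L6] — begin 0,0,0
+L1 (α=3/4) → [375/4, 90, 138]
+L2 (α=4/7) → [2245/28, 94, 570/7]
+L4 (α=7/8) → [33605/224, 285/4, 11105/56]
+L5 (α=1/4) → [141359/896, 1543/16, 39363/224]
+L6 (α=2/3) → [74597/896, 3527/48, 120899/672]
→ [83, 73, 180]

query (0,0) [L1,L2,L4,L5,L6,L7] — begin 0,0,0
+L1 (α=1/2) → [197/2, 45/2, 169/2]
+L2 (α=1/7) → [793/7, 381/7, 523/7]
+L4 (α=0) → [793/7, 381/7, 523/7]
+L5 (α=5/7) → [9951/49, 8567/49, 2411/49]
+L6 (α=5/7) → [63512/343, 48004/343, 11927/343]
+L7 (α=7/8) → [560519/2744, 50405/2744, 386483/2744]
rounded: [204, 18, 141]

at x=1,y=0 over L1,L2,L4,L5,L6,L7:
after L1 α=6/7: [258/7, 936/7, 972/7]
after L2 α=1/3: [1895/21, 2740/21, 984/7]
after L4 α=1/3: [5995/63, 5627/63, 3557/21]
after L5 α=1/2: [8636/63, 6436/63, 3301/21]
after L6 α=0: [8636/63, 6436/63, 3301/21]
after L7 α=1/4: [2201/21, 6625/84, 4169/28]
= [105, 79, 149]

(1,1) stack=L1,L2,L4,L5,L6,L7; from [0,0,0]:
+L1 (α=1/3) → [139/3, 45, 31]
+L2 (α=2/3) → [787/9, 385/3, 517/3]
+L4 (α=3/5) → [709/9, 2858/15, 610/3]
+L5 (α=1/7) → [269/3, 5986/35, 1443/7]
+L6 (α=1/2) → [683/6, 7701/70, 928/7]
+L7 (α=1/4) → [913/8, 24783/280, 3379/28]
rounded: [114, 89, 121]

(0,1) stack=L1,L2,L4,L5,L6,L8; from [0,0,0]:
after L1 α=3/4: [375/4, 90, 138]
after L2 α=4/7: [2245/28, 94, 570/7]
after L4 α=7/8: [33605/224, 285/4, 11105/56]
after L5 α=1/4: [141359/896, 1543/16, 39363/224]
after L6 α=2/3: [74597/896, 3527/48, 120899/672]
after L8 α=3/5: [50401/448, 18431/120, 130979/1680]
rounded: [113, 154, 78]
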